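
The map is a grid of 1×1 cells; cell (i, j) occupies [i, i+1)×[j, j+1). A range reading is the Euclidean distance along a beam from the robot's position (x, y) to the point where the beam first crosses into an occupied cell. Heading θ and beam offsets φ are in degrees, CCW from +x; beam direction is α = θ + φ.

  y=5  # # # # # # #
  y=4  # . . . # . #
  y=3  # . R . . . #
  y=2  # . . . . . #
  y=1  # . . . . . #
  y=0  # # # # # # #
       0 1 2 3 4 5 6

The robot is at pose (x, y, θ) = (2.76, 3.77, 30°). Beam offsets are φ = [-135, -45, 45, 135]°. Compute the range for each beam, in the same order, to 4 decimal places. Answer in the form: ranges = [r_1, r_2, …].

beam 1: φ=-135°, α=255°
  dir = (cos 255°, sin 255°) = (-0.2588, -0.9659); from cell (2,3)
  next x-line at t=2.9364, next y-line at t=0.7972; Δt_x=3.8637, Δt_y=1.0353
    y: enter (2,2) at t=0.7972
    y: enter (2,1) at t=1.8324
    y: enter (2,0) at t=2.8677 ← occupied
  → r_1 = 2.8677
beam 2: φ=-45°, α=345°
  dir = (cos 345°, sin 345°) = (0.9659, -0.2588); from cell (2,3)
  next x-line at t=0.2485, next y-line at t=2.9751; Δt_x=1.0353, Δt_y=3.8637
    x: enter (3,3) at t=0.2485
    x: enter (4,3) at t=1.2837
    x: enter (5,3) at t=2.3190
    y: enter (5,2) at t=2.9751
    x: enter (6,2) at t=3.3543 ← occupied
  → r_2 = 3.3543
beam 3: φ=45°, α=75°
  dir = (cos 75°, sin 75°) = (0.2588, 0.9659); from cell (2,3)
  next x-line at t=0.9273, next y-line at t=0.2381; Δt_x=3.8637, Δt_y=1.0353
    y: enter (2,4) at t=0.2381
    x: enter (3,4) at t=0.9273
    y: enter (3,5) at t=1.2734 ← occupied
  → r_3 = 1.2734
beam 4: φ=135°, α=165°
  dir = (cos 165°, sin 165°) = (-0.9659, 0.2588); from cell (2,3)
  next x-line at t=0.7868, next y-line at t=0.8887; Δt_x=1.0353, Δt_y=3.8637
    x: enter (1,3) at t=0.7868
    y: enter (1,4) at t=0.8887
    x: enter (0,4) at t=1.8221 ← occupied
  → r_4 = 1.8221

ranges = [2.8677, 3.3543, 1.2734, 1.8221]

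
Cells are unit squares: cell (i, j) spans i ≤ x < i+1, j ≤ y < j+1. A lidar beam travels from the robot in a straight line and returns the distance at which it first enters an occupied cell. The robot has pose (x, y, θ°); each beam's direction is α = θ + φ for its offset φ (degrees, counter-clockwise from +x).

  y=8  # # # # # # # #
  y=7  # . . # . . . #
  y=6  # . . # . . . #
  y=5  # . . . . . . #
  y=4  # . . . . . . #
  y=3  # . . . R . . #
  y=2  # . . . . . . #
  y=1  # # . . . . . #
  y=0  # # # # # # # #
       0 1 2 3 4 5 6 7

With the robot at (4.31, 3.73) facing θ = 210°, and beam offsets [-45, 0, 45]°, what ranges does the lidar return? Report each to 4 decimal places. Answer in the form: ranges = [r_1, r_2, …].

ranges = [3.4268, 3.4600, 2.8263]

beam 1: φ=-45°, α=165°
  cosα=-0.9659 sinα=0.2588 | (4,3) | tMaxX 0.3209 tMaxY 1.0432 | tΔX 1.0353 tΔY 3.8637
    t=0.3209 [x] (3,3)
    t=1.0432 [y] (3,4)
    t=1.3562 [x] (2,4)
    t=2.3915 [x] (1,4)
    t=3.4268 [x] (0,4) — stop
  → r_1 = 3.4268
beam 2: φ=0°, α=210°
  cosα=-0.8660 sinα=-0.5000 | (4,3) | tMaxX 0.3580 tMaxY 1.4600 | tΔX 1.1547 tΔY 2.0000
    t=0.3580 [x] (3,3)
    t=1.4600 [y] (3,2)
    t=1.5127 [x] (2,2)
    t=2.6674 [x] (1,2)
    t=3.4600 [y] (1,1) — stop
  → r_2 = 3.4600
beam 3: φ=45°, α=255°
  cosα=-0.2588 sinα=-0.9659 | (4,3) | tMaxX 1.1977 tMaxY 0.7558 | tΔX 3.8637 tΔY 1.0353
    t=0.7558 [y] (4,2)
    t=1.1977 [x] (3,2)
    t=1.7910 [y] (3,1)
    t=2.8263 [y] (3,0) — stop
  → r_3 = 2.8263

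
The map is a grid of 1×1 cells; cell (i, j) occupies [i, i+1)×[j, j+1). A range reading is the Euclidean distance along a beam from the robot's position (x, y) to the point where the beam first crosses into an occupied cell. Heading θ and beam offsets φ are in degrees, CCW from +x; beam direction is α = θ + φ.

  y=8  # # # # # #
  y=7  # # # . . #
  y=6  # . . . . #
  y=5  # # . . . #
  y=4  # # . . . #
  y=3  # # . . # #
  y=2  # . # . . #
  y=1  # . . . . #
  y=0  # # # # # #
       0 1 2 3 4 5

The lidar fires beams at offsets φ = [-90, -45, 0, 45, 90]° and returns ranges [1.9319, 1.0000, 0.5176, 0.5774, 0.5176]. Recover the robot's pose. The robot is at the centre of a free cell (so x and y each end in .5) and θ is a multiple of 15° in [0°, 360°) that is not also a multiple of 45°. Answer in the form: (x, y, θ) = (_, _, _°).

Enumerate (i+0.5, j+0.5, θ) over the 21 free cells and 16 admissible headings. For each, cast all 5 beams and compare to the given ranges.
  (2.5, 4.5, 330°): beam 1 = 1.0000 ≠ 1.9319 ✗
  (3.5, 6.5, 210°): beam 1 = 1.0000 ≠ 1.9319 ✗
  (1.5, 2.5, 15°): beam 1 = 1.5529 ≠ 1.9319 ✗
  (4.5, 7.5, 120°): beam 1 = 0.5774 ≠ 1.9319 ✗
  …
  (4.5, 1.5, 255°): r_1=1.9319, r_2=1.0000, r_3=0.5176, r_4=0.5774, r_5=0.5176 — all match ✓
Only this pose fits every beam.

(x, y, θ) = (4.5, 1.5, 255°)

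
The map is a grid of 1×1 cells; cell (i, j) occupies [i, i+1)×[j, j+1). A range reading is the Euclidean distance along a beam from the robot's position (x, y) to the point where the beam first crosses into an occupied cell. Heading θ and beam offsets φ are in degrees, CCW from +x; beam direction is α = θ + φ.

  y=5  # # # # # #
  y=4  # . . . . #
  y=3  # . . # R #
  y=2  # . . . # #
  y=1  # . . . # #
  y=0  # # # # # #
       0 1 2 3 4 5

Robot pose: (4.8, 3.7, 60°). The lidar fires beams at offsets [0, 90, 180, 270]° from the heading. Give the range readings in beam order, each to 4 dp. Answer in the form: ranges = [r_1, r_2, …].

beam 1: φ=0°, α=60°
  dir = (cos 60°, sin 60°) = (0.5000, 0.8660); from cell (4,3)
  next x-line at t=0.4000, next y-line at t=0.3464; Δt_x=2.0000, Δt_y=1.1547
    y: enter (4,4) at t=0.3464
    x: enter (5,4) at t=0.4000 ← occupied
  → r_1 = 0.4000
beam 2: φ=90°, α=150°
  dir = (cos 150°, sin 150°) = (-0.8660, 0.5000); from cell (4,3)
  next x-line at t=0.9238, next y-line at t=0.6000; Δt_x=1.1547, Δt_y=2.0000
    y: enter (4,4) at t=0.6000
    x: enter (3,4) at t=0.9238
    x: enter (2,4) at t=2.0785
    y: enter (2,5) at t=2.6000 ← occupied
  → r_2 = 2.6000
beam 3: φ=180°, α=240°
  dir = (cos 240°, sin 240°) = (-0.5000, -0.8660); from cell (4,3)
  next x-line at t=1.6000, next y-line at t=0.8083; Δt_x=2.0000, Δt_y=1.1547
    y: enter (4,2) at t=0.8083 ← occupied
  → r_3 = 0.8083
beam 4: φ=270°, α=330°
  dir = (cos 330°, sin 330°) = (0.8660, -0.5000); from cell (4,3)
  next x-line at t=0.2309, next y-line at t=1.4000; Δt_x=1.1547, Δt_y=2.0000
    x: enter (5,3) at t=0.2309 ← occupied
  → r_4 = 0.2309

ranges = [0.4000, 2.6000, 0.8083, 0.2309]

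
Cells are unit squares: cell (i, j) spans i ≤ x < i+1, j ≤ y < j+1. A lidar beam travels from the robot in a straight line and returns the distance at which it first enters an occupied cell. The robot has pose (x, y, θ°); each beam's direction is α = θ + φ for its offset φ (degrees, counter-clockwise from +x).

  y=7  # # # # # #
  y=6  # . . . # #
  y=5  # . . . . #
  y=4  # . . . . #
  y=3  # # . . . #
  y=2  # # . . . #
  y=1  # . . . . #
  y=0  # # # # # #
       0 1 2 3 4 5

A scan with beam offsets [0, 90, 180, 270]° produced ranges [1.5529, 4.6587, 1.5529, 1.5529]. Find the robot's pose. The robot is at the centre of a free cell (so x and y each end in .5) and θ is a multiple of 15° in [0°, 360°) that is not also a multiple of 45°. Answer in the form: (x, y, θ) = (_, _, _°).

Candidates: 21 free-cell centres × 16 headings = 336 poses. Raycast each; keep the one whose scan matches to 4 dp.
  (4.5, 4.5, 75°): beam 2 = 3.6235 ≠ 4.6587 ✗
  (4.5, 5.5, 240°): beam 1 = 5.1962 ≠ 1.5529 ✗
  (2.5, 6.5, 285°): beam 1 = 5.6940 ≠ 1.5529 ✗
  (1.5, 4.5, 120°): beam 1 = 1.0000 ≠ 1.5529 ✗
  …
  (3.5, 2.5, 15°): r_1=1.5529, r_2=4.6587, r_3=1.5529, r_4=1.5529 — all match ✓
No second candidate reproduces the full scan.

(x, y, θ) = (3.5, 2.5, 15°)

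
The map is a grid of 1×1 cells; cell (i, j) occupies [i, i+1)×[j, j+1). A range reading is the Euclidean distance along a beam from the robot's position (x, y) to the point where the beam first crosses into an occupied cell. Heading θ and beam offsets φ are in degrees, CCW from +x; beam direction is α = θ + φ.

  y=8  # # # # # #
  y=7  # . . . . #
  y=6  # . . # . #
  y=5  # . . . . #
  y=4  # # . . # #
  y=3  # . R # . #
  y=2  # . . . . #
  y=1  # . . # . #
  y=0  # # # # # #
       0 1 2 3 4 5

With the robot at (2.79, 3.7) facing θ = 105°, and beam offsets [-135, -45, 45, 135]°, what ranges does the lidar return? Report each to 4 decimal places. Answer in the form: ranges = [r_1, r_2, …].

beam 1: φ=-135°, α=330°
  d=(0.8660,-0.5000)  start (2,3)  tX=0.2425 tY=1.4000  stride 1/|dx|=1.1547 1/|dy|=2.0000
    cross x-line → (3,3), t=0.2425 (wall)
  → r_1 = 0.2425
beam 2: φ=-45°, α=60°
  d=(0.5000,0.8660)  start (2,3)  tX=0.4200 tY=0.3464  stride 1/|dx|=2.0000 1/|dy|=1.1547
    cross y-line → (2,4), t=0.3464
    cross x-line → (3,4), t=0.4200
    cross y-line → (3,5), t=1.5011
    cross x-line → (4,5), t=2.4200
    cross y-line → (4,6), t=2.6558
    cross y-line → (4,7), t=3.8105
    cross x-line → (5,7), t=4.4200 (wall)
  → r_2 = 4.4200
beam 3: φ=45°, α=150°
  d=(-0.8660,0.5000)  start (2,3)  tX=0.9122 tY=0.6000  stride 1/|dx|=1.1547 1/|dy|=2.0000
    cross y-line → (2,4), t=0.6000
    cross x-line → (1,4), t=0.9122 (wall)
  → r_3 = 0.9122
beam 4: φ=135°, α=240°
  d=(-0.5000,-0.8660)  start (2,3)  tX=1.5800 tY=0.8083  stride 1/|dx|=2.0000 1/|dy|=1.1547
    cross y-line → (2,2), t=0.8083
    cross x-line → (1,2), t=1.5800
    cross y-line → (1,1), t=1.9630
    cross y-line → (1,0), t=3.1177 (wall)
  → r_4 = 3.1177

ranges = [0.2425, 4.4200, 0.9122, 3.1177]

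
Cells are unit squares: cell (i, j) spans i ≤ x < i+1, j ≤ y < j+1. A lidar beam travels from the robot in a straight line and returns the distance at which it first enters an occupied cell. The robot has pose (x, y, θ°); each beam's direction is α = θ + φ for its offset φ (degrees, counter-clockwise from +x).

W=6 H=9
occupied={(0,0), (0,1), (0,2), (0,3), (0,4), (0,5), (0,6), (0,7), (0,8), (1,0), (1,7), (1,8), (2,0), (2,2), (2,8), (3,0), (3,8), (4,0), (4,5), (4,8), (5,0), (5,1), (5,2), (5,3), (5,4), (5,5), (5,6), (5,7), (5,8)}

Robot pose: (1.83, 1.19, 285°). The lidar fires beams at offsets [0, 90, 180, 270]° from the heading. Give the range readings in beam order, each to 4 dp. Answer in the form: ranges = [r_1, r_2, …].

ranges = [0.1967, 3.2818, 3.2069, 0.7341]

beam 1: φ=0°, α=285°
  cosα=0.2588 sinα=-0.9659 | (1,1) | tMaxX 0.6568 tMaxY 0.1967 | tΔX 3.8637 tΔY 1.0353
    t=0.1967 [y] (1,0) — stop
  → r_1 = 0.1967
beam 2: φ=90°, α=15°
  cosα=0.9659 sinα=0.2588 | (1,1) | tMaxX 0.1760 tMaxY 3.1296 | tΔX 1.0353 tΔY 3.8637
    t=0.1760 [x] (2,1)
    t=1.2113 [x] (3,1)
    t=2.2465 [x] (4,1)
    t=3.1296 [y] (4,2)
    t=3.2818 [x] (5,2) — stop
  → r_2 = 3.2818
beam 3: φ=180°, α=105°
  cosα=-0.2588 sinα=0.9659 | (1,1) | tMaxX 3.2069 tMaxY 0.8386 | tΔX 3.8637 tΔY 1.0353
    t=0.8386 [y] (1,2)
    t=1.8738 [y] (1,3)
    t=2.9091 [y] (1,4)
    t=3.2069 [x] (0,4) — stop
  → r_3 = 3.2069
beam 4: φ=270°, α=195°
  cosα=-0.9659 sinα=-0.2588 | (1,1) | tMaxX 0.8593 tMaxY 0.7341 | tΔX 1.0353 tΔY 3.8637
    t=0.7341 [y] (1,0) — stop
  → r_4 = 0.7341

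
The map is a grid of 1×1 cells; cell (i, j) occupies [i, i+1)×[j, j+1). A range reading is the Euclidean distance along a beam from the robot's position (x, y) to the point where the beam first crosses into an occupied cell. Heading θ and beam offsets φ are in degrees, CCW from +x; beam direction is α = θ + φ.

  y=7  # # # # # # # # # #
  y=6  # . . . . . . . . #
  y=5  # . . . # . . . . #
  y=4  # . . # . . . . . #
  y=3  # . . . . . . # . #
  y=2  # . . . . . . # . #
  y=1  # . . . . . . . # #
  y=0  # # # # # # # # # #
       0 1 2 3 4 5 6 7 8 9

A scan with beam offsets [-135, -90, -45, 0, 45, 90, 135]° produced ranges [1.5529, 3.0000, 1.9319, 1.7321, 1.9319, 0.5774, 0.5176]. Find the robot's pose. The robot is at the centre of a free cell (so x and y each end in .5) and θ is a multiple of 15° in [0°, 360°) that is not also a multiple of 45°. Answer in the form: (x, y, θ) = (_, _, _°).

(x, y, θ) = (2.5, 6.5, 330°)

The pose lattice has 43·16 = 688 candidates. Test each by forward raycasting.
  (4.5, 3.5, 30°): beam 1 = 2.5882 ≠ 1.5529 ✗
  (1.5, 6.5, 120°): beam 1 = 2.5882 ≠ 1.5529 ✗
  (6.5, 3.5, 300°): beam 1 = 2.5882 ≠ 1.5529 ✗
  …
  (2.5, 6.5, 330°): r_1=1.5529, r_2=3.0000, r_3=1.9319, r_4=1.7321, r_5=1.9319, r_6=0.5774, r_7=0.5176 — all match ✓
No second candidate reproduces the full scan.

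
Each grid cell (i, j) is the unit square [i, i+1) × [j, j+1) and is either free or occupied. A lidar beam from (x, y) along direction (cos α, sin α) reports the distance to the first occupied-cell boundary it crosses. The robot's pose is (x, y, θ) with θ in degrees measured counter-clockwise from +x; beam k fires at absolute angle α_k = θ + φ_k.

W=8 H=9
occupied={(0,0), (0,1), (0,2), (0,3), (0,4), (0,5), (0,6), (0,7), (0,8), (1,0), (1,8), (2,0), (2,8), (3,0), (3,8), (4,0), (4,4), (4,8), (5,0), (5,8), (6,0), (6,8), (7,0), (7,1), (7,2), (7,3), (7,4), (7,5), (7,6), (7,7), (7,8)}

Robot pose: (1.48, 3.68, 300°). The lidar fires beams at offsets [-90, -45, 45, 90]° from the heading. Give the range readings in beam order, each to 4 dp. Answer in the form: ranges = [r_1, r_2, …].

beam 1: φ=-90°, α=210°
  cosα=-0.8660 sinα=-0.5000 | (1,3) | tMaxX 0.5543 tMaxY 1.3600 | tΔX 1.1547 tΔY 2.0000
    t=0.5543 [x] (0,3) — stop
  → r_1 = 0.5543
beam 2: φ=-45°, α=255°
  cosα=-0.2588 sinα=-0.9659 | (1,3) | tMaxX 1.8546 tMaxY 0.7040 | tΔX 3.8637 tΔY 1.0353
    t=0.7040 [y] (1,2)
    t=1.7393 [y] (1,1)
    t=1.8546 [x] (0,1) — stop
  → r_2 = 1.8546
beam 3: φ=45°, α=345°
  cosα=0.9659 sinα=-0.2588 | (1,3) | tMaxX 0.5383 tMaxY 2.6273 | tΔX 1.0353 tΔY 3.8637
    t=0.5383 [x] (2,3)
    t=1.5736 [x] (3,3)
    t=2.6089 [x] (4,3)
    t=2.6273 [y] (4,2)
    t=3.6442 [x] (5,2)
    t=4.6794 [x] (6,2)
    t=5.7147 [x] (7,2) — stop
  → r_3 = 5.7147
beam 4: φ=90°, α=30°
  cosα=0.8660 sinα=0.5000 | (1,3) | tMaxX 0.6004 tMaxY 0.6400 | tΔX 1.1547 tΔY 2.0000
    t=0.6004 [x] (2,3)
    t=0.6400 [y] (2,4)
    t=1.7551 [x] (3,4)
    t=2.6400 [y] (3,5)
    t=2.9098 [x] (4,5)
    t=4.0645 [x] (5,5)
    t=4.6400 [y] (5,6)
    t=5.2192 [x] (6,6)
    t=6.3739 [x] (7,6) — stop
  → r_4 = 6.3739

ranges = [0.5543, 1.8546, 5.7147, 6.3739]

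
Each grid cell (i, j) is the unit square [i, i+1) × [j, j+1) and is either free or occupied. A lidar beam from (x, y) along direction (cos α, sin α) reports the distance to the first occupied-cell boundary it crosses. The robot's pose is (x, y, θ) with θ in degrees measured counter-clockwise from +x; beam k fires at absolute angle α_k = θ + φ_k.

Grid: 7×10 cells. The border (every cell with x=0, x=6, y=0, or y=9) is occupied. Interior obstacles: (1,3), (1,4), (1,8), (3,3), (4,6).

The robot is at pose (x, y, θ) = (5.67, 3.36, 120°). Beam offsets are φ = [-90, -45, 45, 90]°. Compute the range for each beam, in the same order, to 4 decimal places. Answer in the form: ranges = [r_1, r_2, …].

ranges = [0.3811, 1.2750, 1.7289, 4.7200]

beam 1: φ=-90°, α=30°
  d=(0.8660,0.5000)  start (5,3)  tX=0.3811 tY=1.2800  stride 1/|dx|=1.1547 1/|dy|=2.0000
    cross x-line → (6,3), t=0.3811 (wall)
  → r_1 = 0.3811
beam 2: φ=-45°, α=75°
  d=(0.2588,0.9659)  start (5,3)  tX=1.2750 tY=0.6626  stride 1/|dx|=3.8637 1/|dy|=1.0353
    cross y-line → (5,4), t=0.6626
    cross x-line → (6,4), t=1.2750 (wall)
  → r_2 = 1.2750
beam 3: φ=45°, α=165°
  d=(-0.9659,0.2588)  start (5,3)  tX=0.6936 tY=2.4728  stride 1/|dx|=1.0353 1/|dy|=3.8637
    cross x-line → (4,3), t=0.6936
    cross x-line → (3,3), t=1.7289 (wall)
  → r_3 = 1.7289
beam 4: φ=90°, α=210°
  d=(-0.8660,-0.5000)  start (5,3)  tX=0.7736 tY=0.7200  stride 1/|dx|=1.1547 1/|dy|=2.0000
    cross y-line → (5,2), t=0.7200
    cross x-line → (4,2), t=0.7736
    cross x-line → (3,2), t=1.9283
    cross y-line → (3,1), t=2.7200
    cross x-line → (2,1), t=3.0831
    cross x-line → (1,1), t=4.2378
    cross y-line → (1,0), t=4.7200 (wall)
  → r_4 = 4.7200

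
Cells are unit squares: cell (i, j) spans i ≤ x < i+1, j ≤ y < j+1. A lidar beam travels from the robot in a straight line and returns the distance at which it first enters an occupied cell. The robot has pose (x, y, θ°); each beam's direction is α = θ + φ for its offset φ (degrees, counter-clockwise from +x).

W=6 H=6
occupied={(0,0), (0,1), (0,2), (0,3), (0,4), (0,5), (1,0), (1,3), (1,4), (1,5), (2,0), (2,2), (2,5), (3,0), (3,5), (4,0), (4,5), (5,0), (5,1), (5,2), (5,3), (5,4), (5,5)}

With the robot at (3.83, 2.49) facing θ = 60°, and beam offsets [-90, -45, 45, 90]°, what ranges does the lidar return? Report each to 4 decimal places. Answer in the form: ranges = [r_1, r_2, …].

beam 1: φ=-90°, α=330°
  cosα=0.8660 sinα=-0.5000 | (3,2) | tMaxX 0.1963 tMaxY 0.9800 | tΔX 1.1547 tΔY 2.0000
    t=0.1963 [x] (4,2)
    t=0.9800 [y] (4,1)
    t=1.3510 [x] (5,1) — stop
  → r_1 = 1.3510
beam 2: φ=-45°, α=15°
  cosα=0.9659 sinα=0.2588 | (3,2) | tMaxX 0.1760 tMaxY 1.9705 | tΔX 1.0353 tΔY 3.8637
    t=0.1760 [x] (4,2)
    t=1.2113 [x] (5,2) — stop
  → r_2 = 1.2113
beam 3: φ=45°, α=105°
  cosα=-0.2588 sinα=0.9659 | (3,2) | tMaxX 3.2069 tMaxY 0.5280 | tΔX 3.8637 tΔY 1.0353
    t=0.5280 [y] (3,3)
    t=1.5633 [y] (3,4)
    t=2.5985 [y] (3,5) — stop
  → r_3 = 2.5985
beam 4: φ=90°, α=150°
  cosα=-0.8660 sinα=0.5000 | (3,2) | tMaxX 0.9584 tMaxY 1.0200 | tΔX 1.1547 tΔY 2.0000
    t=0.9584 [x] (2,2) — stop
  → r_4 = 0.9584

ranges = [1.3510, 1.2113, 2.5985, 0.9584]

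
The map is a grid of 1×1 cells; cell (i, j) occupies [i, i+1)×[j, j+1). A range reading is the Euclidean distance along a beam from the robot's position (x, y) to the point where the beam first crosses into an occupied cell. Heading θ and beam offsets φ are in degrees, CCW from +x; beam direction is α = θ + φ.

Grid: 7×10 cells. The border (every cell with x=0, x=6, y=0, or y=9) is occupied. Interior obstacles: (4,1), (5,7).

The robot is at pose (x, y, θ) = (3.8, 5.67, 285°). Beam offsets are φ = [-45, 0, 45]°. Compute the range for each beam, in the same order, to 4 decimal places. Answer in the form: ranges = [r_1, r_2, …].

ranges = [5.3925, 3.7995, 2.5403]

beam 1: φ=-45°, α=240°
  dir = (cos 240°, sin 240°) = (-0.5000, -0.8660); from cell (3,5)
  next x-line at t=1.6000, next y-line at t=0.7736; Δt_x=2.0000, Δt_y=1.1547
    y: enter (3,4) at t=0.7736
    x: enter (2,4) at t=1.6000
    y: enter (2,3) at t=1.9283
    y: enter (2,2) at t=3.0831
    x: enter (1,2) at t=3.6000
    y: enter (1,1) at t=4.2378
    y: enter (1,0) at t=5.3925 ← occupied
  → r_1 = 5.3925
beam 2: φ=0°, α=285°
  dir = (cos 285°, sin 285°) = (0.2588, -0.9659); from cell (3,5)
  next x-line at t=0.7727, next y-line at t=0.6936; Δt_x=3.8637, Δt_y=1.0353
    y: enter (3,4) at t=0.6936
    x: enter (4,4) at t=0.7727
    y: enter (4,3) at t=1.7289
    y: enter (4,2) at t=2.7642
    y: enter (4,1) at t=3.7995 ← occupied
  → r_2 = 3.7995
beam 3: φ=45°, α=330°
  dir = (cos 330°, sin 330°) = (0.8660, -0.5000); from cell (3,5)
  next x-line at t=0.2309, next y-line at t=1.3400; Δt_x=1.1547, Δt_y=2.0000
    x: enter (4,5) at t=0.2309
    y: enter (4,4) at t=1.3400
    x: enter (5,4) at t=1.3856
    x: enter (6,4) at t=2.5403 ← occupied
  → r_3 = 2.5403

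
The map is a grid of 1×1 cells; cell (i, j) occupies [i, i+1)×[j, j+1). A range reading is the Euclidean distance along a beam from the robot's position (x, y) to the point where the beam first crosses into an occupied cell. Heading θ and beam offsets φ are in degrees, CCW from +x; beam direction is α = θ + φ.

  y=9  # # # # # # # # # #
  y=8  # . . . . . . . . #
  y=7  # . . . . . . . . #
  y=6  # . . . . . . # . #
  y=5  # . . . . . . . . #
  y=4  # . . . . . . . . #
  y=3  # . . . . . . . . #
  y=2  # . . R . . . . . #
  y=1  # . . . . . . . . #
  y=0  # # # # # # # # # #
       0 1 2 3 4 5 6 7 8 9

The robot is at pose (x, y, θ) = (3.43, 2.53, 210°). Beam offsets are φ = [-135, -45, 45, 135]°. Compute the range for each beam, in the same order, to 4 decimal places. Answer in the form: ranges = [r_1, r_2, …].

ranges = [6.6982, 2.5157, 1.5840, 5.7665]

beam 1: φ=-135°, α=75°
  direction (0.2588, 0.9659); cell (3,2); t to first gridline: x 2.2023, y 0.4866 (then +3.8637 / +1.0353)
    (3,3) via y @ 0.4866
    (3,4) via y @ 1.5219
    (4,4) via x @ 2.2023
    (4,5) via y @ 2.5571
    (4,6) via y @ 3.5924
    (4,7) via y @ 4.6277
    (4,8) via y @ 5.6630
    (5,8) via x @ 6.0660
    (5,9) via y @ 6.6982  # hit
  → r_1 = 6.6982
beam 2: φ=-45°, α=165°
  direction (-0.9659, 0.2588); cell (3,2); t to first gridline: x 0.4452, y 1.8159 (then +1.0353 / +3.8637)
    (2,2) via x @ 0.4452
    (1,2) via x @ 1.4804
    (1,3) via y @ 1.8159
    (0,3) via x @ 2.5157  # hit
  → r_2 = 2.5157
beam 3: φ=45°, α=255°
  direction (-0.2588, -0.9659); cell (3,2); t to first gridline: x 1.6614, y 0.5487 (then +3.8637 / +1.0353)
    (3,1) via y @ 0.5487
    (3,0) via y @ 1.5840  # hit
  → r_3 = 1.5840
beam 4: φ=135°, α=345°
  direction (0.9659, -0.2588); cell (3,2); t to first gridline: x 0.5901, y 2.0478 (then +1.0353 / +3.8637)
    (4,2) via x @ 0.5901
    (5,2) via x @ 1.6254
    (5,1) via y @ 2.0478
    (6,1) via x @ 2.6607
    (7,1) via x @ 3.6959
    (8,1) via x @ 4.7312
    (9,1) via x @ 5.7665  # hit
  → r_4 = 5.7665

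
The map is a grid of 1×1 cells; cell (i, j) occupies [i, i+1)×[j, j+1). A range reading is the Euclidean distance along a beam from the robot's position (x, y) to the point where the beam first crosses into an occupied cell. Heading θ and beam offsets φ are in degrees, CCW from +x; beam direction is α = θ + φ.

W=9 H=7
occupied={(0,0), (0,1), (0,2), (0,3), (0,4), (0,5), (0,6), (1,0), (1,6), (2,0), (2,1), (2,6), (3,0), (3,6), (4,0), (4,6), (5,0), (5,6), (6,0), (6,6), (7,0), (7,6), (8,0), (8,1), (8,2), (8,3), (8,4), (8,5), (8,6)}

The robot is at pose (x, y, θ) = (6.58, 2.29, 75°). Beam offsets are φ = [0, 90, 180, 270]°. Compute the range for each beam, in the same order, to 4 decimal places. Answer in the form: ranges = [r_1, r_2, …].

ranges = [3.8409, 5.7768, 1.3355, 1.4701]

beam 1: φ=0°, α=75°
  cosα=0.2588 sinα=0.9659 | (6,2) | tMaxX 1.6228 tMaxY 0.7350 | tΔX 3.8637 tΔY 1.0353
    t=0.7350 [y] (6,3)
    t=1.6228 [x] (7,3)
    t=1.7703 [y] (7,4)
    t=2.8056 [y] (7,5)
    t=3.8409 [y] (7,6) — stop
  → r_1 = 3.8409
beam 2: φ=90°, α=165°
  cosα=-0.9659 sinα=0.2588 | (6,2) | tMaxX 0.6005 tMaxY 2.7432 | tΔX 1.0353 tΔY 3.8637
    t=0.6005 [x] (5,2)
    t=1.6357 [x] (4,2)
    t=2.6710 [x] (3,2)
    t=2.7432 [y] (3,3)
    t=3.7063 [x] (2,3)
    t=4.7416 [x] (1,3)
    t=5.7768 [x] (0,3) — stop
  → r_2 = 5.7768
beam 3: φ=180°, α=255°
  cosα=-0.2588 sinα=-0.9659 | (6,2) | tMaxX 2.2409 tMaxY 0.3002 | tΔX 3.8637 tΔY 1.0353
    t=0.3002 [y] (6,1)
    t=1.3355 [y] (6,0) — stop
  → r_3 = 1.3355
beam 4: φ=270°, α=345°
  cosα=0.9659 sinα=-0.2588 | (6,2) | tMaxX 0.4348 tMaxY 1.1205 | tΔX 1.0353 tΔY 3.8637
    t=0.4348 [x] (7,2)
    t=1.1205 [y] (7,1)
    t=1.4701 [x] (8,1) — stop
  → r_4 = 1.4701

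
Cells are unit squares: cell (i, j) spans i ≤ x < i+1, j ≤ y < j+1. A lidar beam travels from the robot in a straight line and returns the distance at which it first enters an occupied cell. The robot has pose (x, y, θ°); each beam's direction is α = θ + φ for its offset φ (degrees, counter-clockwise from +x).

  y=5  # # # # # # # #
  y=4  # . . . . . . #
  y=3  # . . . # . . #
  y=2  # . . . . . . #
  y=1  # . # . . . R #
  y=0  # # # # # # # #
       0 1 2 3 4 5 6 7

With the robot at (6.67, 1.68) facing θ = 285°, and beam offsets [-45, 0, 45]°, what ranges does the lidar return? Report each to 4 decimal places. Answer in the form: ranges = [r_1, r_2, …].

beam 1: φ=-45°, α=240°
  d=(-0.5000,-0.8660)  start (6,1)  tX=1.3400 tY=0.7852  stride 1/|dx|=2.0000 1/|dy|=1.1547
    cross y-line → (6,0), t=0.7852 (wall)
  → r_1 = 0.7852
beam 2: φ=0°, α=285°
  d=(0.2588,-0.9659)  start (6,1)  tX=1.2750 tY=0.7040  stride 1/|dx|=3.8637 1/|dy|=1.0353
    cross y-line → (6,0), t=0.7040 (wall)
  → r_2 = 0.7040
beam 3: φ=45°, α=330°
  d=(0.8660,-0.5000)  start (6,1)  tX=0.3811 tY=1.3600  stride 1/|dx|=1.1547 1/|dy|=2.0000
    cross x-line → (7,1), t=0.3811 (wall)
  → r_3 = 0.3811

ranges = [0.7852, 0.7040, 0.3811]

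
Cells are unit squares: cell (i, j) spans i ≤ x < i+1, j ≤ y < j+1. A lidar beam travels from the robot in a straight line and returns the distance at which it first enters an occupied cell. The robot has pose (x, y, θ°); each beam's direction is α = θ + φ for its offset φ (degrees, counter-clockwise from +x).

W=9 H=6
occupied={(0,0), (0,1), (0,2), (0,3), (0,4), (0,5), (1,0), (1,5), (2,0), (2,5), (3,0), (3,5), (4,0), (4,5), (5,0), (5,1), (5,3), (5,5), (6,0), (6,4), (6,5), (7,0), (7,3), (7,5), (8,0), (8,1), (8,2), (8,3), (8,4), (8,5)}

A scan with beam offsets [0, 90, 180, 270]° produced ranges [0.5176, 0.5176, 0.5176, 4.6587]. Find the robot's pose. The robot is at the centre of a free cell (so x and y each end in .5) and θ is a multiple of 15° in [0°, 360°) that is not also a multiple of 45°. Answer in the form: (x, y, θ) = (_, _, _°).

(x, y, θ) = (5.5, 4.5, 285°)

Enumerate (i+0.5, j+0.5, θ) over the 24 free cells and 16 admissible headings. For each, cast all 4 beams and compare to the given ranges.
  (1.5, 2.5, 60°): beam 1 = 2.8868 ≠ 0.5176 ✗
  (7.5, 1.5, 150°): beam 1 = 7.0000 ≠ 0.5176 ✗
  (5.5, 2.5, 105°): beam 2 = 4.6587 ≠ 0.5176 ✗
  (3.5, 2.5, 15°): beam 1 = 1.9319 ≠ 0.5176 ✗
  …
  (5.5, 4.5, 285°): r_1=0.5176, r_2=0.5176, r_3=0.5176, r_4=4.6587 — all match ✓
No second candidate reproduces the full scan.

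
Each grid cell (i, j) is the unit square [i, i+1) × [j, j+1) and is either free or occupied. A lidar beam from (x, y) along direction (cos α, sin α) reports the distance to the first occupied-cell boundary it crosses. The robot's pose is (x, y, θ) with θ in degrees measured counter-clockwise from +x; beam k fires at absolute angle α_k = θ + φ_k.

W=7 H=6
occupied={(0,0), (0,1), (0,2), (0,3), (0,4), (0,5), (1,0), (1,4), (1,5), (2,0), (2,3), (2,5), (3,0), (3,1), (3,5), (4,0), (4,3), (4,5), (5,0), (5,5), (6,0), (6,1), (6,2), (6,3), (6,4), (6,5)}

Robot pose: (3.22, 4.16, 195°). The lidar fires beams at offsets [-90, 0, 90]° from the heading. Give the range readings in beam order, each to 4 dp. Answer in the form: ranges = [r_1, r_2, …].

ranges = [0.8696, 0.6182, 2.2362]

beam 1: φ=-90°, α=105°
  d=(-0.2588,0.9659)  start (3,4)  tX=0.8500 tY=0.8696  stride 1/|dx|=3.8637 1/|dy|=1.0353
    cross x-line → (2,4), t=0.8500
    cross y-line → (2,5), t=0.8696 (wall)
  → r_1 = 0.8696
beam 2: φ=0°, α=195°
  d=(-0.9659,-0.2588)  start (3,4)  tX=0.2278 tY=0.6182  stride 1/|dx|=1.0353 1/|dy|=3.8637
    cross x-line → (2,4), t=0.2278
    cross y-line → (2,3), t=0.6182 (wall)
  → r_2 = 0.6182
beam 3: φ=90°, α=285°
  d=(0.2588,-0.9659)  start (3,4)  tX=3.0137 tY=0.1656  stride 1/|dx|=3.8637 1/|dy|=1.0353
    cross y-line → (3,3), t=0.1656
    cross y-line → (3,2), t=1.2009
    cross y-line → (3,1), t=2.2362 (wall)
  → r_3 = 2.2362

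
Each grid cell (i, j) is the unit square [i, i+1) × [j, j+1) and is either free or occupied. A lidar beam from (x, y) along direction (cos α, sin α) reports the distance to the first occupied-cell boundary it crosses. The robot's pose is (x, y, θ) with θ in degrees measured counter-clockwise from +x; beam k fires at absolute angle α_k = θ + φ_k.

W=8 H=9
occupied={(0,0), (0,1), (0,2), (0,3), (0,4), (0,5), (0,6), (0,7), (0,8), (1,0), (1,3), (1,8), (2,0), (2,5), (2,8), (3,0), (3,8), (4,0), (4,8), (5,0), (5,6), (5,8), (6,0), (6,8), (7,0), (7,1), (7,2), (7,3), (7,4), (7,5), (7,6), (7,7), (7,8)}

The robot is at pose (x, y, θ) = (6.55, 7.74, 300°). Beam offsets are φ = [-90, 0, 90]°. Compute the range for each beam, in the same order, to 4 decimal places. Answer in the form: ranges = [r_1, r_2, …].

ranges = [1.4800, 0.9000, 0.5196]

beam 1: φ=-90°, α=210°
  cosα=-0.8660 sinα=-0.5000 | (6,7) | tMaxX 0.6351 tMaxY 1.4800 | tΔX 1.1547 tΔY 2.0000
    t=0.6351 [x] (5,7)
    t=1.4800 [y] (5,6) — stop
  → r_1 = 1.4800
beam 2: φ=0°, α=300°
  cosα=0.5000 sinα=-0.8660 | (6,7) | tMaxX 0.9000 tMaxY 0.8545 | tΔX 2.0000 tΔY 1.1547
    t=0.8545 [y] (6,6)
    t=0.9000 [x] (7,6) — stop
  → r_2 = 0.9000
beam 3: φ=90°, α=30°
  cosα=0.8660 sinα=0.5000 | (6,7) | tMaxX 0.5196 tMaxY 0.5200 | tΔX 1.1547 tΔY 2.0000
    t=0.5196 [x] (7,7) — stop
  → r_3 = 0.5196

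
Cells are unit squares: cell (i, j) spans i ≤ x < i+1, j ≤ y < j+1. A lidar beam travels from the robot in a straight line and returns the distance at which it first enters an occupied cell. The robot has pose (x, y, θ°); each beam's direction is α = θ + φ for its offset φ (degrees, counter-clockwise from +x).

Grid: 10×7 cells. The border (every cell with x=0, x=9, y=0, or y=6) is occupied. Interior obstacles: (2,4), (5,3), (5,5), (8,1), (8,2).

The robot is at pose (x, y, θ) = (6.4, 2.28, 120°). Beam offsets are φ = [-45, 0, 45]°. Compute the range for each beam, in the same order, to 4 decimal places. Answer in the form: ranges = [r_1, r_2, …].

ranges = [3.8512, 0.8314, 5.5905]

beam 1: φ=-45°, α=75°
  d=(0.2588,0.9659)  start (6,2)  tX=2.3182 tY=0.7454  stride 1/|dx|=3.8637 1/|dy|=1.0353
    cross y-line → (6,3), t=0.7454
    cross y-line → (6,4), t=1.7807
    cross x-line → (7,4), t=2.3182
    cross y-line → (7,5), t=2.8160
    cross y-line → (7,6), t=3.8512 (wall)
  → r_1 = 3.8512
beam 2: φ=0°, α=120°
  d=(-0.5000,0.8660)  start (6,2)  tX=0.8000 tY=0.8314  stride 1/|dx|=2.0000 1/|dy|=1.1547
    cross x-line → (5,2), t=0.8000
    cross y-line → (5,3), t=0.8314 (wall)
  → r_2 = 0.8314
beam 3: φ=45°, α=165°
  d=(-0.9659,0.2588)  start (6,2)  tX=0.4141 tY=2.7819  stride 1/|dx|=1.0353 1/|dy|=3.8637
    cross x-line → (5,2), t=0.4141
    cross x-line → (4,2), t=1.4494
    cross x-line → (3,2), t=2.4847
    cross y-line → (3,3), t=2.7819
    cross x-line → (2,3), t=3.5199
    cross x-line → (1,3), t=4.5552
    cross x-line → (0,3), t=5.5905 (wall)
  → r_3 = 5.5905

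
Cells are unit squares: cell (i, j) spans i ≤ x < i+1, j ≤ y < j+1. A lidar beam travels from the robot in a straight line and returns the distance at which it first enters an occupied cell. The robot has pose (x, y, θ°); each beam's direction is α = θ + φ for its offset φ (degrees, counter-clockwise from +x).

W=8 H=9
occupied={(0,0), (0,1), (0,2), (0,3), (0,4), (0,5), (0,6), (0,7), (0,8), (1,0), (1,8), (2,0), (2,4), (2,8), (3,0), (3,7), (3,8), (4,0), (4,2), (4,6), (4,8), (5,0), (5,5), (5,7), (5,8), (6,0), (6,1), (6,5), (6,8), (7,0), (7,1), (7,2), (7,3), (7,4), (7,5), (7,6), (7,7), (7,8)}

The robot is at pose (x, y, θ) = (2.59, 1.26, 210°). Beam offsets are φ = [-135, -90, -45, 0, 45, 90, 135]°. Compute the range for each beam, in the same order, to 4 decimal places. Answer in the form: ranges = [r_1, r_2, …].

beam 1: φ=-135°, α=75°
  cosα=0.2588 sinα=0.9659 | (2,1) | tMaxX 1.5841 tMaxY 0.7661 | tΔX 3.8637 tΔY 1.0353
    t=0.7661 [y] (2,2)
    t=1.5841 [x] (3,2)
    t=1.8014 [y] (3,3)
    t=2.8367 [y] (3,4)
    t=3.8719 [y] (3,5)
    t=4.9072 [y] (3,6)
    t=5.4478 [x] (4,6) — stop
  → r_1 = 5.4478
beam 2: φ=-90°, α=120°
  cosα=-0.5000 sinα=0.8660 | (2,1) | tMaxX 1.1800 tMaxY 0.8545 | tΔX 2.0000 tΔY 1.1547
    t=0.8545 [y] (2,2)
    t=1.1800 [x] (1,2)
    t=2.0092 [y] (1,3)
    t=3.1639 [y] (1,4)
    t=3.1800 [x] (0,4) — stop
  → r_2 = 3.1800
beam 3: φ=-45°, α=165°
  cosα=-0.9659 sinα=0.2588 | (2,1) | tMaxX 0.6108 tMaxY 2.8591 | tΔX 1.0353 tΔY 3.8637
    t=0.6108 [x] (1,1)
    t=1.6461 [x] (0,1) — stop
  → r_3 = 1.6461
beam 4: φ=0°, α=210°
  cosα=-0.8660 sinα=-0.5000 | (2,1) | tMaxX 0.6813 tMaxY 0.5200 | tΔX 1.1547 tΔY 2.0000
    t=0.5200 [y] (2,0) — stop
  → r_4 = 0.5200
beam 5: φ=45°, α=255°
  cosα=-0.2588 sinα=-0.9659 | (2,1) | tMaxX 2.2796 tMaxY 0.2692 | tΔX 3.8637 tΔY 1.0353
    t=0.2692 [y] (2,0) — stop
  → r_5 = 0.2692
beam 6: φ=90°, α=300°
  cosα=0.5000 sinα=-0.8660 | (2,1) | tMaxX 0.8200 tMaxY 0.3002 | tΔX 2.0000 tΔY 1.1547
    t=0.3002 [y] (2,0) — stop
  → r_6 = 0.3002
beam 7: φ=135°, α=345°
  cosα=0.9659 sinα=-0.2588 | (2,1) | tMaxX 0.4245 tMaxY 1.0046 | tΔX 1.0353 tΔY 3.8637
    t=0.4245 [x] (3,1)
    t=1.0046 [y] (3,0) — stop
  → r_7 = 1.0046

ranges = [5.4478, 3.1800, 1.6461, 0.5200, 0.2692, 0.3002, 1.0046]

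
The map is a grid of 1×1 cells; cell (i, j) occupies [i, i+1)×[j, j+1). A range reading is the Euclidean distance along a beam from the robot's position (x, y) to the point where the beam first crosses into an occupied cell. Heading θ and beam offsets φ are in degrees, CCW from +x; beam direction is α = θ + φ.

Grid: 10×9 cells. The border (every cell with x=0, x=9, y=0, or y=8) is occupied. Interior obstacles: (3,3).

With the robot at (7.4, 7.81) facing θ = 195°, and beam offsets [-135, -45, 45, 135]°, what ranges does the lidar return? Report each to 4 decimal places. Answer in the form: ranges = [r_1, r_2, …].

ranges = [0.2194, 0.3800, 7.8635, 1.8475]

beam 1: φ=-135°, α=60°
  cosα=0.5000 sinα=0.8660 | (7,7) | tMaxX 1.2000 tMaxY 0.2194 | tΔX 2.0000 tΔY 1.1547
    t=0.2194 [y] (7,8) — stop
  → r_1 = 0.2194
beam 2: φ=-45°, α=150°
  cosα=-0.8660 sinα=0.5000 | (7,7) | tMaxX 0.4619 tMaxY 0.3800 | tΔX 1.1547 tΔY 2.0000
    t=0.3800 [y] (7,8) — stop
  → r_2 = 0.3800
beam 3: φ=45°, α=240°
  cosα=-0.5000 sinα=-0.8660 | (7,7) | tMaxX 0.8000 tMaxY 0.9353 | tΔX 2.0000 tΔY 1.1547
    t=0.8000 [x] (6,7)
    t=0.9353 [y] (6,6)
    t=2.0900 [y] (6,5)
    t=2.8000 [x] (5,5)
    t=3.2447 [y] (5,4)
    t=4.3994 [y] (5,3)
    t=4.8000 [x] (4,3)
    t=5.5541 [y] (4,2)
    t=6.7088 [y] (4,1)
    t=6.8000 [x] (3,1)
    t=7.8635 [y] (3,0) — stop
  → r_3 = 7.8635
beam 4: φ=135°, α=330°
  cosα=0.8660 sinα=-0.5000 | (7,7) | tMaxX 0.6928 tMaxY 1.6200 | tΔX 1.1547 tΔY 2.0000
    t=0.6928 [x] (8,7)
    t=1.6200 [y] (8,6)
    t=1.8475 [x] (9,6) — stop
  → r_4 = 1.8475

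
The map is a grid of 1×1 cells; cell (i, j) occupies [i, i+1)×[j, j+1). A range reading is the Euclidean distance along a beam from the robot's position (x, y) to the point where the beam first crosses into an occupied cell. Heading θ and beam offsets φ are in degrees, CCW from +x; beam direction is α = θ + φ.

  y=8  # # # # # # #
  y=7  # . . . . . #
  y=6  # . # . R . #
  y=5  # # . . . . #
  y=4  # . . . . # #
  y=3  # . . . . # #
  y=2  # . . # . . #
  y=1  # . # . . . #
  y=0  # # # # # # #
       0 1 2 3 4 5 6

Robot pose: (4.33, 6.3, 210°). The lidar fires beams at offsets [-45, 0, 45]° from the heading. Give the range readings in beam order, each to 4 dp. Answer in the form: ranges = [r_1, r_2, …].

beam 1: φ=-45°, α=165°
  d=(-0.9659,0.2588)  start (4,6)  tX=0.3416 tY=2.7046  stride 1/|dx|=1.0353 1/|dy|=3.8637
    cross x-line → (3,6), t=0.3416
    cross x-line → (2,6), t=1.3769 (wall)
  → r_1 = 1.3769
beam 2: φ=0°, α=210°
  d=(-0.8660,-0.5000)  start (4,6)  tX=0.3811 tY=0.6000  stride 1/|dx|=1.1547 1/|dy|=2.0000
    cross x-line → (3,6), t=0.3811
    cross y-line → (3,5), t=0.6000
    cross x-line → (2,5), t=1.5358
    cross y-line → (2,4), t=2.6000
    cross x-line → (1,4), t=2.6905
    cross x-line → (0,4), t=3.8452 (wall)
  → r_2 = 3.8452
beam 3: φ=45°, α=255°
  d=(-0.2588,-0.9659)  start (4,6)  tX=1.2750 tY=0.3106  stride 1/|dx|=3.8637 1/|dy|=1.0353
    cross y-line → (4,5), t=0.3106
    cross x-line → (3,5), t=1.2750
    cross y-line → (3,4), t=1.3459
    cross y-line → (3,3), t=2.3811
    cross y-line → (3,2), t=3.4164 (wall)
  → r_3 = 3.4164

ranges = [1.3769, 3.8452, 3.4164]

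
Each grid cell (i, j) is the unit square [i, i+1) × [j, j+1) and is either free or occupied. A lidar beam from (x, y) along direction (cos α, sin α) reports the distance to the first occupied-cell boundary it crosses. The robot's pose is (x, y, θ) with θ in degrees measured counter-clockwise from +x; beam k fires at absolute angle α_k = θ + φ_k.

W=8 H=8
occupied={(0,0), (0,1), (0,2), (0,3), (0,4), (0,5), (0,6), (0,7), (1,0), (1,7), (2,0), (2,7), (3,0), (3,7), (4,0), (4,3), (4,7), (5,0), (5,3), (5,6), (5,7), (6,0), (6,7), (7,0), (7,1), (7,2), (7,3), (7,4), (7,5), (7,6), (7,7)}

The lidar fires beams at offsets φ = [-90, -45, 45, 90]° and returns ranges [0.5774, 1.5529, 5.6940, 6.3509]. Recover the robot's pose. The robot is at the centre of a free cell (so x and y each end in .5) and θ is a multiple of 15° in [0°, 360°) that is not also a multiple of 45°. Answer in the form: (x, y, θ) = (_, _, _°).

(x, y, θ) = (6.5, 5.5, 120°)

Candidates: 33 free-cell centres × 16 headings = 528 poses. Raycast each; keep the one whose scan matches to 4 dp.
  (6.5, 2.5, 165°): beam 1 = 1.9319 ≠ 0.5774 ✗
  (1.5, 5.5, 195°): beam 1 = 1.5529 ≠ 0.5774 ✗
  (5.5, 2.5, 240°): beam 1 = 1.0000 ≠ 0.5774 ✗
  …
  (6.5, 5.5, 120°): r_1=0.5774, r_2=1.5529, r_3=5.6940, r_4=6.3509 — all match ✓
No second candidate reproduces the full scan.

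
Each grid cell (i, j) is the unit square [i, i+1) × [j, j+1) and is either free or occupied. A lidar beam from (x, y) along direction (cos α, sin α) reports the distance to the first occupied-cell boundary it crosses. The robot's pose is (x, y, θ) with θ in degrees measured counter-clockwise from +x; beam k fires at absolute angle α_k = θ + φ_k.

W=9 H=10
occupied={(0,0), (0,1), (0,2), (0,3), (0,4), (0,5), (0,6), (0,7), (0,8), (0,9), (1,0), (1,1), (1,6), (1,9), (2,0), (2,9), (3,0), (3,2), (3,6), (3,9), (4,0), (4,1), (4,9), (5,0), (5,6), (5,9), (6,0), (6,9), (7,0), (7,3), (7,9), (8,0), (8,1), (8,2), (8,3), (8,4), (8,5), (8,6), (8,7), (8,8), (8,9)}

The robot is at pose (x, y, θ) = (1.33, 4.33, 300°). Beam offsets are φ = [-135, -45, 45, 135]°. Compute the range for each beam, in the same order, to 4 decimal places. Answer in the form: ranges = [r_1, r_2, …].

beam 1: φ=-135°, α=165°
  dir = (cos 165°, sin 165°) = (-0.9659, 0.2588); from cell (1,4)
  next x-line at t=0.3416, next y-line at t=2.5887; Δt_x=1.0353, Δt_y=3.8637
    x: enter (0,4) at t=0.3416 ← occupied
  → r_1 = 0.3416
beam 2: φ=-45°, α=255°
  dir = (cos 255°, sin 255°) = (-0.2588, -0.9659); from cell (1,4)
  next x-line at t=1.2750, next y-line at t=0.3416; Δt_x=3.8637, Δt_y=1.0353
    y: enter (1,3) at t=0.3416
    x: enter (0,3) at t=1.2750 ← occupied
  → r_2 = 1.2750
beam 3: φ=45°, α=345°
  dir = (cos 345°, sin 345°) = (0.9659, -0.2588); from cell (1,4)
  next x-line at t=0.6936, next y-line at t=1.2750; Δt_x=1.0353, Δt_y=3.8637
    x: enter (2,4) at t=0.6936
    y: enter (2,3) at t=1.2750
    x: enter (3,3) at t=1.7289
    x: enter (4,3) at t=2.7642
    x: enter (5,3) at t=3.7995
    x: enter (6,3) at t=4.8347
    y: enter (6,2) at t=5.1387
    x: enter (7,2) at t=5.8700
    x: enter (8,2) at t=6.9053 ← occupied
  → r_3 = 6.9053
beam 4: φ=135°, α=75°
  dir = (cos 75°, sin 75°) = (0.2588, 0.9659); from cell (1,4)
  next x-line at t=2.5887, next y-line at t=0.6936; Δt_x=3.8637, Δt_y=1.0353
    y: enter (1,5) at t=0.6936
    y: enter (1,6) at t=1.7289 ← occupied
  → r_4 = 1.7289

ranges = [0.3416, 1.2750, 6.9053, 1.7289]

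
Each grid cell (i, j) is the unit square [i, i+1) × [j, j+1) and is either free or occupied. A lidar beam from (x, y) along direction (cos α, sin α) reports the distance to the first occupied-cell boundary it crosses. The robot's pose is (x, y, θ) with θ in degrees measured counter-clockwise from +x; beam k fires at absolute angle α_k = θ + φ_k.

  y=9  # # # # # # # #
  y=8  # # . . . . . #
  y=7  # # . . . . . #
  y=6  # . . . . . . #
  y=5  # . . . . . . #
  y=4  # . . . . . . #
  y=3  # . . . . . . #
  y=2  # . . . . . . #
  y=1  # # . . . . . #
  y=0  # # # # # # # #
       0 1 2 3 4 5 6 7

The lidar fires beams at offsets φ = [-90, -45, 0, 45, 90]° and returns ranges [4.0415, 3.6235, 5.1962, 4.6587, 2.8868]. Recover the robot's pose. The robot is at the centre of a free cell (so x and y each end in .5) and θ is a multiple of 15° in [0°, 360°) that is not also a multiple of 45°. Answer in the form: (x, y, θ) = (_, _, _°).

(x, y, θ) = (3.5, 4.5, 60°)

Candidates: 45 free-cell centres × 16 headings = 720 poses. Raycast each; keep the one whose scan matches to 4 dp.
  (6.5, 6.5, 255°): beam 1 = 4.6587 ≠ 4.0415 ✗
  (1.5, 6.5, 105°): beam 1 = 5.6940 ≠ 4.0415 ✗
  (1.5, 2.5, 255°): beam 1 = 0.5176 ≠ 4.0415 ✗
  (6.5, 7.5, 15°): beam 1 = 1.9319 ≠ 4.0415 ✗
  (2.5, 3.5, 75°): beam 1 = 4.6587 ≠ 4.0415 ✗
  …
  (3.5, 4.5, 60°): r_1=4.0415, r_2=3.6235, r_3=5.1962, r_4=4.6587, r_5=2.8868 — all match ✓
No second candidate reproduces the full scan.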